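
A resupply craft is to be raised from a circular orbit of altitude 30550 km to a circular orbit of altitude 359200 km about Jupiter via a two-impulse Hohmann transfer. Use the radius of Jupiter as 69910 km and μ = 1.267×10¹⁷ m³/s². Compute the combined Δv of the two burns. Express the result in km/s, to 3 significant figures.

Δv_total ≈ 16.3 km/s

r₁ = 69910 + 30550 = 100460 km = 1.0046×10⁸ m.
r₂ = 69910 + 359200 = 429110 km = 4.2911×10⁸ m.
Transfer ellipse a_t = (r₁ + r₂)/2 = 2.648×10⁸ m.
At r₁: circular v_c1 = √(μ/r₁) = 35510 m/s; transfer-perijove v_p = √[μ(2/r₁ − 1/a_t)] = 45210 m/s.
Δv₁ = v_p − v_c1 = 9696 m/s.
At r₂: circular v_c2 = √(μ/r₂) = 17180 m/s; transfer-apojove v_a = √[μ(2/r₂ − 1/a_t)] = 10580 m/s.
Δv₂ = v_c2 − v_a = 6599 m/s.
Total Δv = Δv₁ + Δv₂ = 16300 m/s = 16.30 km/s.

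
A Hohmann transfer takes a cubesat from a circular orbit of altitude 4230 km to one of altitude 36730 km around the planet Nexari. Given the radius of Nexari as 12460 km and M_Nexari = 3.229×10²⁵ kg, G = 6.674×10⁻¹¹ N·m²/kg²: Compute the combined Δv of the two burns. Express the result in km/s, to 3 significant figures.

μ = GM = 6.674×10⁻¹¹ × 3.229×10²⁵ = 2.155×10¹⁵ m³/s².
r₁ = 12460 + 4230 = 16690 km = 1.6690×10⁷ m.
r₂ = 12460 + 36730 = 49190 km = 4.9190×10⁷ m.
Transfer ellipse a_t = (r₁ + r₂)/2 = 3.294×10⁷ m.
At r₁: circular v_c1 = √(μ/r₁) = 11360 m/s; transfer-periapsis v_p = √[μ(2/r₁ − 1/a_t)] = 13890 m/s.
Δv₁ = v_p − v_c1 = 2523 m/s.
At r₂: circular v_c2 = √(μ/r₂) = 6619 m/s; transfer-apoapsis v_a = √[μ(2/r₂ − 1/a_t)] = 4711 m/s.
Δv₂ = v_c2 − v_a = 1907 m/s.
Total Δv = Δv₁ + Δv₂ = 4430 m/s = 4.430 km/s.

Δv_total ≈ 4.43 km/s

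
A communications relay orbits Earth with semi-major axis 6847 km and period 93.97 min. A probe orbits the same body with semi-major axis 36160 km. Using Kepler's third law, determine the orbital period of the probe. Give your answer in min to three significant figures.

Kepler's third law: T² ∝ a³, so T₂ = T₁ (a₂/a₁)^(3/2).
a₂/a₁ = 5.281, (a₂/a₁)^(3/2) = 12.14.
T₂ = 93.97 × 12.14 = 1140 min.

T₂ ≈ 1140 min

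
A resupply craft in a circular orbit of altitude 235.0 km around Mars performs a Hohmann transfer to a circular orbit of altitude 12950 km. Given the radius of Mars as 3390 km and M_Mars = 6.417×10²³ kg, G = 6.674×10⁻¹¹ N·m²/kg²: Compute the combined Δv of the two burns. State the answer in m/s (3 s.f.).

Δv_total ≈ 1600 m/s

μ = GM = 6.674×10⁻¹¹ × 6.417×10²³ = 4.283×10¹³ m³/s².
r₁ = 3390 + 235.0 = 3625.0 km = 3.6250×10⁶ m.
r₂ = 3390 + 12950 = 16340 km = 1.6340×10⁷ m.
Transfer ellipse a_t = (r₁ + r₂)/2 = 9.982×10⁶ m.
At r₁: circular v_c1 = √(μ/r₁) = 3437 m/s; transfer-periapsis v_p = √[μ(2/r₁ − 1/a_t)] = 4398 m/s.
Δv₁ = v_p − v_c1 = 960.4 m/s.
At r₂: circular v_c2 = √(μ/r₂) = 1619 m/s; transfer-apoapsis v_a = √[μ(2/r₂ − 1/a_t)] = 975.6 m/s.
Δv₂ = v_c2 − v_a = 643.4 m/s.
Total Δv = Δv₁ + Δv₂ = 1604 m/s.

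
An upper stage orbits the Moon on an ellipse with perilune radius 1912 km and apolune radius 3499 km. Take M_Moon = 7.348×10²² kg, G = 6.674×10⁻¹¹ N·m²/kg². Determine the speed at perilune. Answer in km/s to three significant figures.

μ = GM = 6.674×10⁻¹¹ × 7.348×10²² = 4.904×10¹² m³/s².
Semi-major axis a = (r_p + r_a)/2 = 2705.5 km = 2.706×10⁶ m.
Vis-viva: v² = μ(2/r − 1/a) = 4.904×10¹² × (1.046×10⁻⁶ − 3.696×10⁻⁷) = 3.317×10⁶ m²/s².
v = 1821 m/s = 1.821 km/s.

v ≈ 1.82 km/s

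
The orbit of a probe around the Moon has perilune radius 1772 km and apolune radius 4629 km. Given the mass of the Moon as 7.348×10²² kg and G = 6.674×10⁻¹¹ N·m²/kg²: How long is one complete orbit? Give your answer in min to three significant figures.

μ = GM = 6.674×10⁻¹¹ × 7.348×10²² = 4.904×10¹² m³/s².
Semi-major axis a = (r_p + r_a)/2 = (1772.0 + 4629.0)/2 = 3200.5 km = 3.200×10⁶ m.
By Kepler's third law T = 2π√(a³/μ) = 2π × 2.586×10³ = 1.625×10⁴ s.
= 270.8 min.

T ≈ 271 min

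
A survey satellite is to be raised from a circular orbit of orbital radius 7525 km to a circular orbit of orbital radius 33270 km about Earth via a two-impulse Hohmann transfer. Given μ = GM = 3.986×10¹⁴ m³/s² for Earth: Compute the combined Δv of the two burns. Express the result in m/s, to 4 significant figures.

r₁ = 7525 km = 7.525×10⁶ m.
r₂ = 33270 km = 3.327×10⁷ m.
Transfer ellipse a_t = (r₁ + r₂)/2 = 2.040×10⁷ m.
At r₁: circular v_c1 = √(μ/r₁) = 7278 m/s; transfer-perigee v_p = √[μ(2/r₁ − 1/a_t)] = 9295 m/s.
Δv₁ = v_p − v_c1 = 2017 m/s.
At r₂: circular v_c2 = √(μ/r₂) = 3461 m/s; transfer-apogee v_a = √[μ(2/r₂ − 1/a_t)] = 2102 m/s.
Δv₂ = v_c2 − v_a = 1359 m/s.
Total Δv = Δv₁ + Δv₂ = 3376 m/s.

Δv_total ≈ 3376 m/s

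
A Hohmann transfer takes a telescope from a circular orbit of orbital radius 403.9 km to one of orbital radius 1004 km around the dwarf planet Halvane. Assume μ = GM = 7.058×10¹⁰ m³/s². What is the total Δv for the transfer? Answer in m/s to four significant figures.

Δv_total ≈ 145.5 m/s

r₁ = 403.9 km = 4.039×10⁵ m.
r₂ = 1004 km = 1.004×10⁶ m.
Transfer ellipse a_t = (r₁ + r₂)/2 = 7.040×10⁵ m.
At r₁: circular v_c1 = √(μ/r₁) = 418.0 m/s; transfer-periapsis v_p = √[μ(2/r₁ − 1/a_t)] = 499.2 m/s.
Δv₁ = v_p − v_c1 = 81.20 m/s.
At r₂: circular v_c2 = √(μ/r₂) = 265.1 m/s; transfer-apoapsis v_a = √[μ(2/r₂ − 1/a_t)] = 200.8 m/s.
Δv₂ = v_c2 − v_a = 64.30 m/s.
Total Δv = Δv₁ + Δv₂ = 145.5 m/s.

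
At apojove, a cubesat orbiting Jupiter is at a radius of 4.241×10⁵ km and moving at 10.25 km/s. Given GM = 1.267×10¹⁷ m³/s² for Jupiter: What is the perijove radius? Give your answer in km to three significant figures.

perijove radius ≈ 90500 km

r_a = 4.241×10⁸ m.
Specific energy ε = v²/2 − μ/r = -2.462×10⁸ J/kg, so a = −μ/(2ε) = 2.573×10⁸ m.
The apsides satisfy r_p + r_a = 2a, so the perijove radius is 2a − r_a = 9.048×10⁷ m = 90482 km.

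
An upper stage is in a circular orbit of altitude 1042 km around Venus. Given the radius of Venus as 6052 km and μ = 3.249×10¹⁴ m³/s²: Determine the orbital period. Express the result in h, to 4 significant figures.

T ≈ 1.830 h

r = 6052 + 1042 = 7094.0 km = 7.0940×10⁶ m.
Kepler's third law: T = 2π√(r³/μ) = 2π√((7.094×10⁶)³ / 3.249×10¹⁴).
r³/μ = 1.099×10⁶ s², so T = 2π × 1.048×10³ = 6.586×10³ s.
Converting: 6.586×10³ s ÷ 3600 = 1.830 h.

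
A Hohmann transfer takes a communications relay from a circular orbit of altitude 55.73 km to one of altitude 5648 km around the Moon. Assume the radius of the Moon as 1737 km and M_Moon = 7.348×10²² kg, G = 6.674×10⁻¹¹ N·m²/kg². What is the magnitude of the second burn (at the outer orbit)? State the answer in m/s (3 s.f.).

μ = GM = 6.674×10⁻¹¹ × 7.348×10²² = 4.904×10¹² m³/s².
r₁ = 1737 + 55.73 = 1792.7 km = 1.7927×10⁶ m.
r₂ = 1737 + 5648 = 7385.0 km = 7.3850×10⁶ m.
Transfer ellipse a_t = (r₁ + r₂)/2 = 4.589×10⁶ m.
At r₁: circular v_c1 = √(μ/r₁) = 1654 m/s; transfer-perilune v_p = √[μ(2/r₁ − 1/a_t)] = 2098 m/s.
At r₂: circular v_c2 = √(μ/r₂) = 814.9 m/s; transfer-apolune v_a = √[μ(2/r₂ − 1/a_t)] = 509.3 m/s.
Δv₂ = v_c2 − v_a = 305.6 m/s.

Δv ≈ 306 m/s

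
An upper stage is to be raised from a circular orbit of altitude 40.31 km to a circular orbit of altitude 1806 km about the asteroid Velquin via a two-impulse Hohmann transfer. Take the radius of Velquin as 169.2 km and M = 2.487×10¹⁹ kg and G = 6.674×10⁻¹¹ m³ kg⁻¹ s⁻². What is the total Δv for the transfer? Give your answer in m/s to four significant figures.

Δv_total ≈ 46.97 m/s

μ = GM = 6.674×10⁻¹¹ × 2.487×10¹⁹ = 1.660×10⁹ m³/s².
r₁ = 169.2 + 40.31 = 209.51 km = 2.0951×10⁵ m.
r₂ = 169.2 + 1806 = 1975.2 km = 1.9752×10⁶ m.
Transfer ellipse a_t = (r₁ + r₂)/2 = 1.092×10⁶ m.
At r₁: circular v_c1 = √(μ/r₁) = 89.01 m/s; transfer-periapsis v_p = √[μ(2/r₁ − 1/a_t)] = 119.7 m/s.
Δv₁ = v_p − v_c1 = 30.68 m/s.
At r₂: circular v_c2 = √(μ/r₂) = 28.99 m/s; transfer-apoapsis v_a = √[μ(2/r₂ − 1/a_t)] = 12.70 m/s.
Δv₂ = v_c2 − v_a = 16.29 m/s.
Total Δv = Δv₁ + Δv₂ = 46.97 m/s.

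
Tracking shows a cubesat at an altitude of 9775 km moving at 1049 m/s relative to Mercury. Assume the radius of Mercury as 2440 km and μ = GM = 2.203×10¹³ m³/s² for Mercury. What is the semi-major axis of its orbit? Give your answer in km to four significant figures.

r = 2440 + 9775 = 12215 km = 1.222×10⁷ m.
Vis-viva rearranged: 1/a = 2/r − v²/μ = 1.637×10⁻⁷ − 4.995×10⁻⁸ = 1.138×10⁻⁷ m⁻¹.
a = 8.789×10⁶ m = 8788.7 km.

a ≈ 8789 km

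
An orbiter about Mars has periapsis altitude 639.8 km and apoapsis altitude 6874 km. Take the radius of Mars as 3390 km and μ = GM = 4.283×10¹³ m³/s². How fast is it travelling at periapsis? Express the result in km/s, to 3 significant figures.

r_p = 3390 + 639.8 = 4029.8 km = 4.0298×10⁶ m.
r_a = 3390 + 6874 = 10264 km = 1.0264×10⁷ m.
Semi-major axis a = (r_p + r_a)/2 = 7146.9 km = 7.147×10⁶ m.
Vis-viva: v² = μ(2/r − 1/a) = 4.283×10¹³ × (4.963×10⁻⁷ − 1.399×10⁻⁷) = 1.526×10⁷ m²/s².
v = 3907 m/s = 3.907 km/s.

v ≈ 3.91 km/s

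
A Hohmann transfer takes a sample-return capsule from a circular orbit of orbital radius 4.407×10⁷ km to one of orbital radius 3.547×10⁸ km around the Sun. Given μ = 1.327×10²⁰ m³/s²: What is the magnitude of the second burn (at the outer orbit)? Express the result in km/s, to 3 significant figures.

Δv ≈ 10.2 km/s

r₁ = 4.407×10⁷ km = 4.407×10¹⁰ m.
r₂ = 3.547×10⁸ km = 3.547×10¹¹ m.
Transfer ellipse a_t = (r₁ + r₂)/2 = 1.994×10¹¹ m.
At r₁: circular v_c1 = √(μ/r₁) = 54870 m/s; transfer-perihelion v_p = √[μ(2/r₁ − 1/a_t)] = 73190 m/s.
At r₂: circular v_c2 = √(μ/r₂) = 19340 m/s; transfer-aphelion v_a = √[μ(2/r₂ − 1/a_t)] = 9093 m/s.
Δv₂ = v_c2 − v_a = 10250 m/s.
= 10.25 km/s.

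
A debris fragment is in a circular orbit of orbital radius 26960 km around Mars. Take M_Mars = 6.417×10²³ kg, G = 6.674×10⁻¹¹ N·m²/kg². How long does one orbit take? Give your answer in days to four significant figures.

T ≈ 1.556 days

μ = GM = 6.674×10⁻¹¹ × 6.417×10²³ = 4.283×10¹³ m³/s².
r = 26960 km = 2.696×10⁷ m.
Kepler's third law: T = 2π√(r³/μ) = 2π√((2.696×10⁷)³ / 4.283×10¹³).
r³/μ = 4.576×10⁸ s², so T = 2π × 2.139×10⁴ = 1.344×10⁵ s.
Converting: 1.344×10⁵ s ÷ 86400 = 1.556 days.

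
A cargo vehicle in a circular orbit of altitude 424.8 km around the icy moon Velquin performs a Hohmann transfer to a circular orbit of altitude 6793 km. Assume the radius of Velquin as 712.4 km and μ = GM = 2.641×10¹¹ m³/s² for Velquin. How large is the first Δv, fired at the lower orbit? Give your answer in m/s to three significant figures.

Δv ≈ 153 m/s

r₁ = 712.4 + 424.8 = 1137.2 km = 1.1372×10⁶ m.
r₂ = 712.4 + 6793 = 7505.4 km = 7.5054×10⁶ m.
Transfer ellipse a_t = (r₁ + r₂)/2 = 4.321×10⁶ m.
At r₁: circular v_c1 = √(μ/r₁) = 481.9 m/s; transfer-periapsis v_p = √[μ(2/r₁ − 1/a_t)] = 635.1 m/s.
Δv₁ = v_p − v_c1 = 153.2 m/s.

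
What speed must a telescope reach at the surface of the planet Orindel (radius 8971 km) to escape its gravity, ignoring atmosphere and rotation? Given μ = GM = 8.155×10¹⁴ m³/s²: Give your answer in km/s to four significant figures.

v_esc ≈ 13.48 km/s

r = R = 8.971×10⁶ m.
Escape speed v_esc = √(2μ/r) = √(2 × 8.155×10¹⁴ / 8.971×10⁶) = √(1.818×10⁸) = 13480 m/s.
= 13.48 km/s.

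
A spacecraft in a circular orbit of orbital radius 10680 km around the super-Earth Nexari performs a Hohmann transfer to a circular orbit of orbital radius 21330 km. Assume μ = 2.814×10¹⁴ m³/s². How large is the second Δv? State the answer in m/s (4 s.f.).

r₁ = 10680 km = 1.068×10⁷ m.
r₂ = 21330 km = 2.133×10⁷ m.
Transfer ellipse a_t = (r₁ + r₂)/2 = 1.600×10⁷ m.
At r₁: circular v_c1 = √(μ/r₁) = 5133 m/s; transfer-periapsis v_p = √[μ(2/r₁ − 1/a_t)] = 5926 m/s.
At r₂: circular v_c2 = √(μ/r₂) = 3632 m/s; transfer-apoapsis v_a = √[μ(2/r₂ − 1/a_t)] = 2967 m/s.
Δv₂ = v_c2 − v_a = 665.1 m/s.

Δv ≈ 665.1 m/s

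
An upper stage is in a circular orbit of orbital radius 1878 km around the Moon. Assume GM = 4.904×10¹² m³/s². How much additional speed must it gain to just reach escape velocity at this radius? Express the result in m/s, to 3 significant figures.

r = 1878 km = 1.878×10⁶ m.
Circular speed v_c = √(μ/r) = 1616 m/s.
Escape speed v_esc = √(2μ/r) = √2 × v_c = 2285 m/s.
Δv = v_esc − v_c = 669.3 m/s.

Δv ≈ 669 m/s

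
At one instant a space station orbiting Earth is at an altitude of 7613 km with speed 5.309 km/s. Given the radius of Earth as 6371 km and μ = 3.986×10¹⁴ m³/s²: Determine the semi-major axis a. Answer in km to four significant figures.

a ≈ 13830 km

r = 6371 + 7613 = 13984 km = 1.398×10⁷ m.
Vis-viva rearranged: 1/a = 2/r − v²/μ = 1.430×10⁻⁷ − 7.071×10⁻⁸ = 7.231×10⁻⁸ m⁻¹.
a = 1.383×10⁷ m = 13829 km.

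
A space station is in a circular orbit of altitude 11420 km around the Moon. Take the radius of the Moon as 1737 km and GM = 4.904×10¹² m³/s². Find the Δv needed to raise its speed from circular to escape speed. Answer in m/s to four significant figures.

Δv ≈ 252.9 m/s

r = 1737 + 11420 = 13157 km = 1.3157×10⁷ m.
Circular speed v_c = √(μ/r) = 610.5 m/s.
Escape speed v_esc = √(2μ/r) = √2 × v_c = 863.4 m/s.
Δv = v_esc − v_c = 252.9 m/s.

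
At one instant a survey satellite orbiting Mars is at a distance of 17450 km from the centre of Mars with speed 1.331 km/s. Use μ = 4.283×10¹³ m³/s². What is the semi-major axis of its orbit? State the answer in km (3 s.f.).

r = 1.745×10⁷ m.
Specific orbital energy ε = v²/2 − μ/r = (1331)²/2 − 4.283×10¹³/1.745×10⁷ = -1.569×10⁶ J/kg.
Since ε = −μ/(2a), a = −μ/(2ε) = 1.365×10⁷ m = 13652 km.

a ≈ 13700 km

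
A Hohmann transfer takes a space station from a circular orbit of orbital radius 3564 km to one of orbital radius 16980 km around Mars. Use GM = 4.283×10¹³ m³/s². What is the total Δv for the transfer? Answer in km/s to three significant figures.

r₁ = 3564 km = 3.564×10⁶ m.
r₂ = 16980 km = 1.698×10⁷ m.
Transfer ellipse a_t = (r₁ + r₂)/2 = 1.027×10⁷ m.
At r₁: circular v_c1 = √(μ/r₁) = 3467 m/s; transfer-periapsis v_p = √[μ(2/r₁ − 1/a_t)] = 4457 m/s.
Δv₁ = v_p − v_c1 = 990.4 m/s.
At r₂: circular v_c2 = √(μ/r₂) = 1588 m/s; transfer-apoapsis v_a = √[μ(2/r₂ − 1/a_t)] = 935.5 m/s.
Δv₂ = v_c2 − v_a = 652.7 m/s.
Total Δv = Δv₁ + Δv₂ = 1643 m/s = 1.643 km/s.

Δv_total ≈ 1.64 km/s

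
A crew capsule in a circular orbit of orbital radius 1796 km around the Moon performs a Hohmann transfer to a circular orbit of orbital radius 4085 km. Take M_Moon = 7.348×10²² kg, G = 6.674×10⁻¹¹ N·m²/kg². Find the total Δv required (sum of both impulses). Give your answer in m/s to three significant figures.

Δv_total ≈ 535 m/s

μ = GM = 6.674×10⁻¹¹ × 7.348×10²² = 4.904×10¹² m³/s².
r₁ = 1796 km = 1.796×10⁶ m.
r₂ = 4085 km = 4.085×10⁶ m.
Transfer ellipse a_t = (r₁ + r₂)/2 = 2.940×10⁶ m.
At r₁: circular v_c1 = √(μ/r₁) = 1652 m/s; transfer-perilune v_p = √[μ(2/r₁ − 1/a_t)] = 1948 m/s.
Δv₁ = v_p − v_c1 = 295.2 m/s.
At r₂: circular v_c2 = √(μ/r₂) = 1096 m/s; transfer-apolune v_a = √[μ(2/r₂ − 1/a_t)] = 856.3 m/s.
Δv₂ = v_c2 − v_a = 239.4 m/s.
Total Δv = Δv₁ + Δv₂ = 534.6 m/s.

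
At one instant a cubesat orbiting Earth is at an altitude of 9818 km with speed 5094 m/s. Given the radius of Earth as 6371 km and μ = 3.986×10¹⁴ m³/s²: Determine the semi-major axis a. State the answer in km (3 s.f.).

r = 6371 + 9818 = 16189 km = 1.619×10⁷ m.
Specific orbital energy ε = v²/2 − μ/r = (5094)²/2 − 3.986×10¹⁴/1.619×10⁷ = -1.165×10⁷ J/kg.
Since ε = −μ/(2a), a = −μ/(2ε) = 1.711×10⁷ m = 17111 km.

a ≈ 17100 km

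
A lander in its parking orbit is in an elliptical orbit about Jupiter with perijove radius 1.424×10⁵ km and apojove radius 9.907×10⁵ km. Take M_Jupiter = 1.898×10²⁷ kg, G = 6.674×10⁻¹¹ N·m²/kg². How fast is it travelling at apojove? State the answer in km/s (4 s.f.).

v ≈ 5.669 km/s

μ = GM = 6.674×10⁻¹¹ × 1.898×10²⁷ = 1.267×10¹⁷ m³/s².
Semi-major axis a = (r_p + r_a)/2 = 5.6655×10⁵ km = 5.666×10⁸ m.
Vis-viva: v² = μ(2/r − 1/a) = 1.267×10¹⁷ × (2.019×10⁻⁹ − 1.765×10⁻⁹) = 3.214×10⁷ m²/s².
v = 5669 m/s = 5.669 km/s.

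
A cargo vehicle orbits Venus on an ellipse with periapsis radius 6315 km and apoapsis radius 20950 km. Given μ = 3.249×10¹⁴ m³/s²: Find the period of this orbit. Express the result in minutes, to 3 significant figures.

Semi-major axis a = (r_p + r_a)/2 = (6315.0 + 20950)/2 = 13632 km = 1.363×10⁷ m.
By Kepler's third law T = 2π√(a³/μ) = 2π × 2.792×10³ = 1.755×10⁴ s.
= 292.4 minutes.

T ≈ 292 minutes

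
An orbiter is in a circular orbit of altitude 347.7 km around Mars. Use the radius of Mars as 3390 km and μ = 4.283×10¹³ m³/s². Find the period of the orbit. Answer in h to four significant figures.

r = 3390 + 347.7 = 3737.7 km = 3.7377×10⁶ m.
Kepler's third law: T = 2π√(r³/μ) = 2π√((3.738×10⁶)³ / 4.283×10¹³).
r³/μ = 1.219×10⁶ s², so T = 2π × 1.104×10³ = 6.938×10³ s.
Converting: 6.938×10³ s ÷ 3600 = 1.927 h.

T ≈ 1.927 h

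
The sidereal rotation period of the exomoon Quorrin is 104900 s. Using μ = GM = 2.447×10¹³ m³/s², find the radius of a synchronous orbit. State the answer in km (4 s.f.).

r_sync ≈ 18960 km

A synchronous orbit has period T, so by Kepler's third law a = (μT²/4π²)^(1/3).
μT²/4π² = 2.447×10¹³ × (1.049×10⁵)² / 39.48 = 6.821×10²¹ m³.
a = 1.896×10⁷ m = 18965 km.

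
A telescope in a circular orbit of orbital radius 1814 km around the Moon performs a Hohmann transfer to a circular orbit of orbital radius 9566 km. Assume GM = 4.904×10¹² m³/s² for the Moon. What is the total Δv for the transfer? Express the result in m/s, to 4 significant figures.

Δv_total ≈ 799.4 m/s

r₁ = 1814 km = 1.814×10⁶ m.
r₂ = 9566 km = 9.566×10⁶ m.
Transfer ellipse a_t = (r₁ + r₂)/2 = 5.690×10⁶ m.
At r₁: circular v_c1 = √(μ/r₁) = 1644 m/s; transfer-perilune v_p = √[μ(2/r₁ − 1/a_t)] = 2132 m/s.
Δv₁ = v_p − v_c1 = 487.7 m/s.
At r₂: circular v_c2 = √(μ/r₂) = 716.0 m/s; transfer-apolune v_a = √[μ(2/r₂ − 1/a_t)] = 404.3 m/s.
Δv₂ = v_c2 − v_a = 311.7 m/s.
Total Δv = Δv₁ + Δv₂ = 799.4 m/s.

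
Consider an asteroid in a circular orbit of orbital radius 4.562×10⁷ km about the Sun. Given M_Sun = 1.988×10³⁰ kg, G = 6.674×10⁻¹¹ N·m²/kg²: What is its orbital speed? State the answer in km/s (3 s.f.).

μ = GM = 6.674×10⁻¹¹ × 1.988×10³⁰ = 1.327×10²⁰ m³/s².
r = 4.562×10⁷ km = 4.562×10¹⁰ m.
For a circular orbit v = √(μ/r) = √(1.327×10²⁰ / 4.562×10¹⁰) = √(2.908×10⁹) = 53930 m/s.
That is 53.93 km/s.

v ≈ 53.9 km/s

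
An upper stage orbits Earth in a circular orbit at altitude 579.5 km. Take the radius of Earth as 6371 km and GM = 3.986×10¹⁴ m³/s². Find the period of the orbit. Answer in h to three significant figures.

r = 6371 + 579.5 = 6950.5 km = 6.9505×10⁶ m.
Kepler's third law: T = 2π√(r³/μ) = 2π√((6.950×10⁶)³ / 3.986×10¹⁴).
r³/μ = 8.424×10⁵ s², so T = 2π × 9.178×10² = 5.767×10³ s.
Converting: 5.767×10³ s ÷ 3600 = 1.602 h.

T ≈ 1.60 h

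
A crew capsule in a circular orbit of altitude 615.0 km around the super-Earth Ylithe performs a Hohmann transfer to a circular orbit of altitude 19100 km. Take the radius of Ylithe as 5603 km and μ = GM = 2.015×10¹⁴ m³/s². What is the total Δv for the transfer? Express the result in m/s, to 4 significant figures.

r₁ = 5603 + 615.0 = 6218.0 km = 6.2180×10⁶ m.
r₂ = 5603 + 19100 = 24703 km = 2.4703×10⁷ m.
Transfer ellipse a_t = (r₁ + r₂)/2 = 1.546×10⁷ m.
At r₁: circular v_c1 = √(μ/r₁) = 5693 m/s; transfer-periapsis v_p = √[μ(2/r₁ − 1/a_t)] = 7196 m/s.
Δv₁ = v_p − v_c1 = 1503 m/s.
At r₂: circular v_c2 = √(μ/r₂) = 2856 m/s; transfer-apoapsis v_a = √[μ(2/r₂ − 1/a_t)] = 1811 m/s.
Δv₂ = v_c2 − v_a = 1045 m/s.
Total Δv = Δv₁ + Δv₂ = 2548 m/s.

Δv_total ≈ 2548 m/s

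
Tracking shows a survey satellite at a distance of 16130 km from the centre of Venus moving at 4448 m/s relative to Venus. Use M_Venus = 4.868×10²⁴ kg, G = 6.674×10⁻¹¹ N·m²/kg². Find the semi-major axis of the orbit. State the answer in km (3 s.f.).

μ = GM = 6.674×10⁻¹¹ × 4.868×10²⁴ = 3.249×10¹⁴ m³/s².
r = 1.613×10⁷ m.
Specific orbital energy ε = v²/2 − μ/r = (4448)²/2 − 3.249×10¹⁴/1.613×10⁷ = -1.025×10⁷ J/kg.
Since ε = −μ/(2a), a = −μ/(2ε) = 1.585×10⁷ m = 15849 km.

a ≈ 15800 km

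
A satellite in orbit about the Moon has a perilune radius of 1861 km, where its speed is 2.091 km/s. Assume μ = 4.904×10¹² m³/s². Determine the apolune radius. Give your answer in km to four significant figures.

r_p = 1.861×10⁶ m.
Specific energy ε = v²/2 − μ/r = -4.490×10⁵ J/kg, so a = −μ/(2ε) = 5.461×10⁶ m.
The apsides satisfy r_p + r_a = 2a, so the apolune radius is 2a − r_p = 9.061×10⁶ m = 9061.0 km.

apolune radius ≈ 9061 km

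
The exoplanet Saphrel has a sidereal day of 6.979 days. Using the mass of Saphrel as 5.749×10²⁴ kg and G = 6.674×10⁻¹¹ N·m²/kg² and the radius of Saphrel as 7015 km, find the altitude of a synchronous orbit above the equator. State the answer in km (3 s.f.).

h_sync ≈ 1.45×10⁵ km

μ = GM = 6.674×10⁻¹¹ × 5.749×10²⁴ = 3.837×10¹⁴ m³/s².
T = 6.979 days = 6.030×10⁵ s.
A synchronous orbit has period T, so by Kepler's third law a = (μT²/4π²)^(1/3).
μT²/4π² = 3.837×10¹⁴ × (6.030×10⁵)² / 39.48 = 3.534×10²⁴ m³.
a = 1.523×10⁸ m = 1.5232×10⁵ km.
Altitude h = a − R = 1.5232×10⁵ − 7015 = 1.4530×10⁵ km.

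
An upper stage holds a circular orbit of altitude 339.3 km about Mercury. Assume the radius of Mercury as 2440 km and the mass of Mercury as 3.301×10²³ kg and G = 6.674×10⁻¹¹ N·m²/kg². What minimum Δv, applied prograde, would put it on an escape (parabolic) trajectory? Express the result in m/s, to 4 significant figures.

Δv ≈ 1166 m/s

μ = GM = 6.674×10⁻¹¹ × 3.301×10²³ = 2.203×10¹³ m³/s².
r = 2440 + 339.3 = 2779.3 km = 2.7793×10⁶ m.
Circular speed v_c = √(μ/r) = 2815 m/s.
Escape speed v_esc = √(2μ/r) = √2 × v_c = 3982 m/s.
Δv = v_esc − v_c = 1166 m/s.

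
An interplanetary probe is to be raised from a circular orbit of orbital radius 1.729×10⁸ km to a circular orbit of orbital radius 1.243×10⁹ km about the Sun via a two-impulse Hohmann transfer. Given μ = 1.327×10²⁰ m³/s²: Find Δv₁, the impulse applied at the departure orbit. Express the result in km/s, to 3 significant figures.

r₁ = 1.729×10⁸ km = 1.729×10¹¹ m.
r₂ = 1.243×10⁹ km = 1.243×10¹² m.
Transfer ellipse a_t = (r₁ + r₂)/2 = 7.080×10¹¹ m.
At r₁: circular v_c1 = √(μ/r₁) = 27700 m/s; transfer-perihelion v_p = √[μ(2/r₁ − 1/a_t)] = 36710 m/s.
Δv₁ = v_p − v_c1 = 9005 m/s.
= 9.005 km/s.

Δv ≈ 9.01 km/s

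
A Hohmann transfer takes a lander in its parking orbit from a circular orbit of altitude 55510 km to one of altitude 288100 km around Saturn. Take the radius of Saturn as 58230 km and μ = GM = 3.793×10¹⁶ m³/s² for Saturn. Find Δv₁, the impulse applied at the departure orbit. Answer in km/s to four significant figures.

r₁ = 58230 + 55510 = 113740 km = 1.1374×10⁸ m.
r₂ = 58230 + 288100 = 346330 km = 3.4633×10⁸ m.
Transfer ellipse a_t = (r₁ + r₂)/2 = 2.300×10⁸ m.
At r₁: circular v_c1 = √(μ/r₁) = 18260 m/s; transfer-perikrone v_p = √[μ(2/r₁ − 1/a_t)] = 22410 m/s.
Δv₁ = v_p − v_c1 = 4146 m/s.
= 4.146 km/s.

Δv ≈ 4.146 km/s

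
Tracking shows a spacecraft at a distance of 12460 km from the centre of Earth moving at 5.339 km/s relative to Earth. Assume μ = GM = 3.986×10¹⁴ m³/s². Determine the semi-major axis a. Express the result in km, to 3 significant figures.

a ≈ 11200 km

r = 1.246×10⁷ m.
Specific orbital energy ε = v²/2 − μ/r = (5339)²/2 − 3.986×10¹⁴/1.246×10⁷ = -1.774×10⁷ J/kg.
Since ε = −μ/(2a), a = −μ/(2ε) = 1.124×10⁷ m = 11236 km.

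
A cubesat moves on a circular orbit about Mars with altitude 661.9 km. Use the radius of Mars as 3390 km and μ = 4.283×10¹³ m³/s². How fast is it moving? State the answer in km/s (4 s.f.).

v ≈ 3.251 km/s

r = 3390 + 661.9 = 4051.9 km = 4.0519×10⁶ m.
For a circular orbit v = √(μ/r) = √(4.283×10¹³ / 4.052×10⁶) = √(1.057×10⁷) = 3251 m/s.
That is 3.251 km/s.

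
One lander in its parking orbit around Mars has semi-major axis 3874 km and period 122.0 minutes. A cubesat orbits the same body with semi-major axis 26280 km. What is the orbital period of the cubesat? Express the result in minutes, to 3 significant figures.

T₂ ≈ 2160 minutes

Kepler's third law: T² ∝ a³, so T₂ = T₁ (a₂/a₁)^(3/2).
a₂/a₁ = 6.784, (a₂/a₁)^(3/2) = 17.67.
T₂ = 122.0 × 17.67 = 2156 minutes.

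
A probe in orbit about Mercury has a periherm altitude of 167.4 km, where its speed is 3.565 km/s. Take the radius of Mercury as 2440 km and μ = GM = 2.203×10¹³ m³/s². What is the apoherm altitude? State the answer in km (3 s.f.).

r_p = 2440 + 167.4 = 2607.4 km = 2.607×10⁶ m.
Specific energy ε = v²/2 − μ/r = -2.094×10⁶ J/kg, so a = −μ/(2ε) = 5.259×10⁶ m.
The apsides satisfy r_p + r_a = 2a, so the apoherm radius is 2a − r_p = 7.911×10⁶ m = 7911.0 km.
Apoherm altitude = 7911.0 − 2440 = 5471.0 km.

apoherm altitude ≈ 5470 km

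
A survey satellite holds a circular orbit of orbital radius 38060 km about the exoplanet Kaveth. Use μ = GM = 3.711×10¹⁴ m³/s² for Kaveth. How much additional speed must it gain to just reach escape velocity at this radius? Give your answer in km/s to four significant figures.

r = 38060 km = 3.806×10⁷ m.
Circular speed v_c = √(μ/r) = 3123 m/s.
Escape speed v_esc = √(2μ/r) = √2 × v_c = 4416 m/s.
Δv = v_esc − v_c = 1293 m/s = 1.293 km/s.

Δv ≈ 1.293 km/s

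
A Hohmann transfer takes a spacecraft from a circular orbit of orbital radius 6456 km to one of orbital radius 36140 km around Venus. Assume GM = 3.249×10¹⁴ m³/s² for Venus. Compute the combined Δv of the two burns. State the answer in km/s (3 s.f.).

Δv_total ≈ 3.49 km/s

r₁ = 6456 km = 6.456×10⁶ m.
r₂ = 36140 km = 3.614×10⁷ m.
Transfer ellipse a_t = (r₁ + r₂)/2 = 2.130×10⁷ m.
At r₁: circular v_c1 = √(μ/r₁) = 7094 m/s; transfer-periapsis v_p = √[μ(2/r₁ − 1/a_t)] = 9241 m/s.
Δv₁ = v_p − v_c1 = 2147 m/s.
At r₂: circular v_c2 = √(μ/r₂) = 2998 m/s; transfer-apoapsis v_a = √[μ(2/r₂ − 1/a_t)] = 1651 m/s.
Δv₂ = v_c2 − v_a = 1348 m/s.
Total Δv = Δv₁ + Δv₂ = 3494 m/s = 3.494 km/s.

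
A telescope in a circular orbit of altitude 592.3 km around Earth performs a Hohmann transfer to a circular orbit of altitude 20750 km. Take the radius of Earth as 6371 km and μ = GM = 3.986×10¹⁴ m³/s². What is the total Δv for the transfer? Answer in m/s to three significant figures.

r₁ = 6371 + 592.3 = 6963.3 km = 6.9633×10⁶ m.
r₂ = 6371 + 20750 = 27121 km = 2.7121×10⁷ m.
Transfer ellipse a_t = (r₁ + r₂)/2 = 1.704×10⁷ m.
At r₁: circular v_c1 = √(μ/r₁) = 7566 m/s; transfer-perigee v_p = √[μ(2/r₁ − 1/a_t)] = 9544 m/s.
Δv₁ = v_p − v_c1 = 1979 m/s.
At r₂: circular v_c2 = √(μ/r₂) = 3834 m/s; transfer-apogee v_a = √[μ(2/r₂ − 1/a_t)] = 2451 m/s.
Δv₂ = v_c2 − v_a = 1383 m/s.
Total Δv = Δv₁ + Δv₂ = 3362 m/s.

Δv_total ≈ 3360 m/s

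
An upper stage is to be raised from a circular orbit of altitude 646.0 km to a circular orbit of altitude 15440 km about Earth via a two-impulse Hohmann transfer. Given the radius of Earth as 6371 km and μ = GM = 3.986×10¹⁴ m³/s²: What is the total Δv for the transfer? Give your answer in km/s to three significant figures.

Δv_total ≈ 3.03 km/s

r₁ = 6371 + 646.0 = 7017.0 km = 7.0170×10⁶ m.
r₂ = 6371 + 15440 = 21811 km = 2.1811×10⁷ m.
Transfer ellipse a_t = (r₁ + r₂)/2 = 1.441×10⁷ m.
At r₁: circular v_c1 = √(μ/r₁) = 7537 m/s; transfer-perigee v_p = √[μ(2/r₁ − 1/a_t)] = 9271 m/s.
Δv₁ = v_p − v_c1 = 1734 m/s.
At r₂: circular v_c2 = √(μ/r₂) = 4275 m/s; transfer-apogee v_a = √[μ(2/r₂ − 1/a_t)] = 2983 m/s.
Δv₂ = v_c2 − v_a = 1292 m/s.
Total Δv = Δv₁ + Δv₂ = 3027 m/s = 3.027 km/s.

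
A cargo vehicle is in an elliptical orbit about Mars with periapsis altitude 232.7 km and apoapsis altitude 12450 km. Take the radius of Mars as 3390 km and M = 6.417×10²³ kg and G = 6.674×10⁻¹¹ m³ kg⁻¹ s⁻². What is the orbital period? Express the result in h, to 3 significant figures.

T ≈ 8.10 h

μ = GM = 6.674×10⁻¹¹ × 6.417×10²³ = 4.283×10¹³ m³/s².
r_p = 3390 + 232.7 = 3622.7 km = 3.6227×10⁶ m.
r_a = 3390 + 12450 = 15840 km = 1.5840×10⁷ m.
Semi-major axis a = (r_p + r_a)/2 = (3622.7 + 15840)/2 = 9731.4 km = 9.731×10⁶ m.
By Kepler's third law T = 2π√(a³/μ) = 2π × 4.639×10³ = 2.915×10⁴ s.
= 8.096 h.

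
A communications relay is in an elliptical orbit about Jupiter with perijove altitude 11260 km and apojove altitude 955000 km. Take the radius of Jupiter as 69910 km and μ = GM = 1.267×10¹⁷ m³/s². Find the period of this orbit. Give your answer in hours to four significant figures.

T ≈ 63.77 hours

r_p = 69910 + 11260 = 81170 km = 8.1170×10⁷ m.
r_a = 69910 + 955000 = 1024900 km = 1.0249×10⁹ m.
Semi-major axis a = (r_p + r_a)/2 = (81170 + 1.0249×10⁶)/2 = 5.5304×10⁵ km = 5.530×10⁸ m.
By Kepler's third law T = 2π√(a³/μ) = 2π × 3.654×10⁴ = 2.296×10⁵ s.
= 63.77 hours.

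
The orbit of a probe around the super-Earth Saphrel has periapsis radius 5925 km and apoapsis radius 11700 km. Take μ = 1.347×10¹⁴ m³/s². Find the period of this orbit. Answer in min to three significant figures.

T ≈ 236 min

Semi-major axis a = (r_p + r_a)/2 = (5925.0 + 11700)/2 = 8812.5 km = 8.812×10⁶ m.
By Kepler's third law T = 2π√(a³/μ) = 2π × 2.254×10³ = 1.416×10⁴ s.
= 236.0 min.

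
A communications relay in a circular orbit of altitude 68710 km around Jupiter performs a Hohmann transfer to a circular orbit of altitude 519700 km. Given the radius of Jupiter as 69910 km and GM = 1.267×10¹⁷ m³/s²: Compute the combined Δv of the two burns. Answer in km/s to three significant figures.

Δv_total ≈ 13.9 km/s

r₁ = 69910 + 68710 = 138620 km = 1.3862×10⁸ m.
r₂ = 69910 + 519700 = 589610 km = 5.8961×10⁸ m.
Transfer ellipse a_t = (r₁ + r₂)/2 = 3.641×10⁸ m.
At r₁: circular v_c1 = √(μ/r₁) = 30230 m/s; transfer-perijove v_p = √[μ(2/r₁ − 1/a_t)] = 38470 m/s.
Δv₁ = v_p − v_c1 = 8239 m/s.
At r₂: circular v_c2 = √(μ/r₂) = 14660 m/s; transfer-apojove v_a = √[μ(2/r₂ − 1/a_t)] = 9045 m/s.
Δv₂ = v_c2 − v_a = 5614 m/s.
Total Δv = Δv₁ + Δv₂ = 13850 m/s = 13.85 km/s.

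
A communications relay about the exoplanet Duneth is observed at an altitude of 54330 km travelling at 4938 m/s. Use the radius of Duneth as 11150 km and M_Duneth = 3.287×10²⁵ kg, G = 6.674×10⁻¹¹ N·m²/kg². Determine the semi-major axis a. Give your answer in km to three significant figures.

μ = GM = 6.674×10⁻¹¹ × 3.287×10²⁵ = 2.194×10¹⁵ m³/s².
r = 11150 + 54330 = 65480 km = 6.548×10⁷ m.
Specific orbital energy ε = v²/2 − μ/r = (4938)²/2 − 2.194×10¹⁵/6.548×10⁷ = -2.131×10⁷ J/kg.
Since ε = −μ/(2a), a = −μ/(2ε) = 5.147×10⁷ m = 51471 km.

a ≈ 51500 km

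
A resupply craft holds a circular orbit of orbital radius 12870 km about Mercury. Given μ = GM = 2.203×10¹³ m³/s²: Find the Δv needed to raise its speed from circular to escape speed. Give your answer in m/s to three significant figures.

r = 12870 km = 1.287×10⁷ m.
Circular speed v_c = √(μ/r) = 1308 m/s.
Escape speed v_esc = √(2μ/r) = √2 × v_c = 1850 m/s.
Δv = v_esc − v_c = 541.9 m/s.

Δv ≈ 542 m/s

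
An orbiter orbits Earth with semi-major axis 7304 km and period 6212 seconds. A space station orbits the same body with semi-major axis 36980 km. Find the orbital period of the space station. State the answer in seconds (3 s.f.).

T₂ ≈ 70800 seconds

Kepler's third law: T² ∝ a³, so T₂ = T₁ (a₂/a₁)^(3/2).
a₂/a₁ = 5.063, (a₂/a₁)^(3/2) = 11.39.
T₂ = 6212 × 11.39 = 70770 seconds.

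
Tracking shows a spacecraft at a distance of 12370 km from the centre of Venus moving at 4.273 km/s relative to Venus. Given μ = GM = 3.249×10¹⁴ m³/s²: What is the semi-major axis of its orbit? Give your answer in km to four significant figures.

r = 1.237×10⁷ m.
Specific orbital energy ε = v²/2 − μ/r = (4273)²/2 − 3.249×10¹⁴/1.237×10⁷ = -1.714×10⁷ J/kg.
Since ε = −μ/(2a), a = −μ/(2ε) = 9.480×10⁶ m = 9480.1 km.

a ≈ 9480 km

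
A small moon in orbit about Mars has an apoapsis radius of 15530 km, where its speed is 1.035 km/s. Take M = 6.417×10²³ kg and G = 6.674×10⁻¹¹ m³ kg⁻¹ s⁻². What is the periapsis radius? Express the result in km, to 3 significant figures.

periapsis radius ≈ 3740 km

μ = GM = 6.674×10⁻¹¹ × 6.417×10²³ = 4.283×10¹³ m³/s².
r_a = 1.553×10⁷ m.
Specific energy ε = v²/2 − μ/r = -2.222×10⁶ J/kg, so a = −μ/(2ε) = 9.637×10⁶ m.
The apsides satisfy r_p + r_a = 2a, so the periapsis radius is 2a − r_a = 3.743×10⁶ m = 3743.4 km.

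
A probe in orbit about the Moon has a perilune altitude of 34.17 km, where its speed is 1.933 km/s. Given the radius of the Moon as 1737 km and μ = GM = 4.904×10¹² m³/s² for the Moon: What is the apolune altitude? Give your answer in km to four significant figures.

apolune altitude ≈ 1937 km

r_p = 1737 + 34.17 = 1771.2 km = 1.771×10⁶ m.
Specific energy ε = v²/2 − μ/r = -9.005×10⁵ J/kg, so a = −μ/(2ε) = 2.723×10⁶ m.
The apsides satisfy r_p + r_a = 2a, so the apolune radius is 2a − r_p = 3.674×10⁶ m = 3674.4 km.
Apolune altitude = 3674.4 − 1737 = 1937.4 km.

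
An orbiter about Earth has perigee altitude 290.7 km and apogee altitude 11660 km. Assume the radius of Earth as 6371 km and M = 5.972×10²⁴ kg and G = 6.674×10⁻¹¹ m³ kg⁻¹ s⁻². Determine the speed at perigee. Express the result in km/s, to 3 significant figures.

v ≈ 9.35 km/s

μ = GM = 6.674×10⁻¹¹ × 5.972×10²⁴ = 3.986×10¹⁴ m³/s².
r_p = 6371 + 290.7 = 6661.7 km = 6.6617×10⁶ m.
r_a = 6371 + 11660 = 18031 km = 1.8031×10⁷ m.
Semi-major axis a = (r_p + r_a)/2 = 12346 km = 1.235×10⁷ m.
Vis-viva: v² = μ(2/r − 1/a) = 3.986×10¹⁴ × (3.002×10⁻⁷ − 8.100×10⁻⁸) = 8.738×10⁷ m²/s².
v = 9348 m/s = 9.348 km/s.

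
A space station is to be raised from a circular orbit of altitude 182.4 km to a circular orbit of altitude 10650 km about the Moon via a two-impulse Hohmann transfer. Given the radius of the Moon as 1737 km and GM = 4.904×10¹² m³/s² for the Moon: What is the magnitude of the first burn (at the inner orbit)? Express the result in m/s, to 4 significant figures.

Δv ≈ 505.0 m/s

r₁ = 1737 + 182.4 = 1919.4 km = 1.9194×10⁶ m.
r₂ = 1737 + 10650 = 12387 km = 1.2387×10⁷ m.
Transfer ellipse a_t = (r₁ + r₂)/2 = 7.153×10⁶ m.
At r₁: circular v_c1 = √(μ/r₁) = 1598 m/s; transfer-perilune v_p = √[μ(2/r₁ − 1/a_t)] = 2103 m/s.
Δv₁ = v_p − v_c1 = 505.0 m/s.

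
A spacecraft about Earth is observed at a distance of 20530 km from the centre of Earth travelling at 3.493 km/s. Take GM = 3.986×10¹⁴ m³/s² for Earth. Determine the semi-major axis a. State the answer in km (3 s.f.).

a ≈ 15000 km

r = 2.053×10⁷ m.
Vis-viva rearranged: 1/a = 2/r − v²/μ = 9.742×10⁻⁸ − 3.061×10⁻⁸ = 6.681×10⁻⁸ m⁻¹.
a = 1.497×10⁷ m = 14968 km.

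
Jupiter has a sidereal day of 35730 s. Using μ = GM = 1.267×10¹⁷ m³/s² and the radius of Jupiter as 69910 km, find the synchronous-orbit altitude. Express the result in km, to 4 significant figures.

h_sync ≈ 90110 km

A synchronous orbit has period T, so by Kepler's third law a = (μT²/4π²)^(1/3).
μT²/4π² = 1.267×10¹⁷ × (3.573×10⁴)² / 39.48 = 4.097×10²⁴ m³.
a = 1.600×10⁸ m = 1.6002×10⁵ km.
Altitude h = a − R = 1.6002×10⁵ − 69910 = 90105 km.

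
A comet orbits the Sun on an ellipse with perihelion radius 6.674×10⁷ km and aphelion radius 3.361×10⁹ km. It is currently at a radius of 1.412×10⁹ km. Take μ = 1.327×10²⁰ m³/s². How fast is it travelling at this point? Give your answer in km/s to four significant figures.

v ≈ 10.51 km/s

Semi-major axis a = (r_p + r_a)/2 = 1.7139×10⁹ km = 1.714×10¹² m.
Vis-viva: v² = μ(2/r − 1/a) = 1.327×10²⁰ × (1.416×10⁻¹² − 5.835×10⁻¹³) = 1.105×10⁸ m²/s².
v = 10510 m/s = 10.51 km/s.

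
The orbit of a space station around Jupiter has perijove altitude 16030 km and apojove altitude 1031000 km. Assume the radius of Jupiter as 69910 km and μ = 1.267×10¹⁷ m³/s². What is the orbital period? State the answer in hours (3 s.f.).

T ≈ 70.9 hours

r_p = 69910 + 16030 = 85940 km = 8.5940×10⁷ m.
r_a = 69910 + 1031000 = 1100900 km = 1.1009×10⁹ m.
Semi-major axis a = (r_p + r_a)/2 = (85940 + 1.1009×10⁶)/2 = 5.9342×10⁵ km = 5.934×10⁸ m.
By Kepler's third law T = 2π√(a³/μ) = 2π × 4.061×10⁴ = 2.552×10⁵ s.
= 70.88 hours.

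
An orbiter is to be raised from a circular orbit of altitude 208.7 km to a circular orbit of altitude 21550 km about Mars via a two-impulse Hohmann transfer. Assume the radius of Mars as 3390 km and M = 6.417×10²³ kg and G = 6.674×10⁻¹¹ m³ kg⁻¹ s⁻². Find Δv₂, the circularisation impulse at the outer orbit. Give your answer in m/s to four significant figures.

Δv ≈ 652.3 m/s

μ = GM = 6.674×10⁻¹¹ × 6.417×10²³ = 4.283×10¹³ m³/s².
r₁ = 3390 + 208.7 = 3598.7 km = 3.5987×10⁶ m.
r₂ = 3390 + 21550 = 24940 km = 2.4940×10⁷ m.
Transfer ellipse a_t = (r₁ + r₂)/2 = 1.427×10⁷ m.
At r₁: circular v_c1 = √(μ/r₁) = 3450 m/s; transfer-periapsis v_p = √[μ(2/r₁ − 1/a_t)] = 4561 m/s.
At r₂: circular v_c2 = √(μ/r₂) = 1310 m/s; transfer-apoapsis v_a = √[μ(2/r₂ − 1/a_t)] = 658.1 m/s.
Δv₂ = v_c2 − v_a = 652.3 m/s.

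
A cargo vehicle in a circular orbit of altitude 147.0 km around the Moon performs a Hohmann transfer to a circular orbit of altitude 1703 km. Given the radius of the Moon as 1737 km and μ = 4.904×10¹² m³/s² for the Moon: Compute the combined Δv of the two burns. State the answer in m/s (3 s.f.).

Δv_total ≈ 410 m/s

r₁ = 1737 + 147.0 = 1884.0 km = 1.8840×10⁶ m.
r₂ = 1737 + 1703 = 3440.0 km = 3.4400×10⁶ m.
Transfer ellipse a_t = (r₁ + r₂)/2 = 2.662×10⁶ m.
At r₁: circular v_c1 = √(μ/r₁) = 1613 m/s; transfer-perilune v_p = √[μ(2/r₁ − 1/a_t)] = 1834 m/s.
Δv₁ = v_p − v_c1 = 220.7 m/s.
At r₂: circular v_c2 = √(μ/r₂) = 1194 m/s; transfer-apolune v_a = √[μ(2/r₂ − 1/a_t)] = 1004 m/s.
Δv₂ = v_c2 − v_a = 189.5 m/s.
Total Δv = Δv₁ + Δv₂ = 410.2 m/s.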